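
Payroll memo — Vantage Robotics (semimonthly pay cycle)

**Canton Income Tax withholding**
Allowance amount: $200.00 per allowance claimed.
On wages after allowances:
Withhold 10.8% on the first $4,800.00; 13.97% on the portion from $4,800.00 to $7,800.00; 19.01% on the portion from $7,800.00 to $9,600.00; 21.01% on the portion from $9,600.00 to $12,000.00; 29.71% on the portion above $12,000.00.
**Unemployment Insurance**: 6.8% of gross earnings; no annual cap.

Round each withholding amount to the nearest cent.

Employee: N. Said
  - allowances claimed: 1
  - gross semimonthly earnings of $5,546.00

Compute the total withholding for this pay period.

Canton Income Tax: taxable = $5,546.00 − 1×$200.00 = $5,346.00
  $518.40 + 13.97% × ($5,346.00 − $4,800.00) = $518.40 + 13.97% × $546.00 = $594.68
Unemployment Insurance: 6.8% × $5,546.00 = $377.13
Total: $594.68 + $377.13 = $971.81

$971.81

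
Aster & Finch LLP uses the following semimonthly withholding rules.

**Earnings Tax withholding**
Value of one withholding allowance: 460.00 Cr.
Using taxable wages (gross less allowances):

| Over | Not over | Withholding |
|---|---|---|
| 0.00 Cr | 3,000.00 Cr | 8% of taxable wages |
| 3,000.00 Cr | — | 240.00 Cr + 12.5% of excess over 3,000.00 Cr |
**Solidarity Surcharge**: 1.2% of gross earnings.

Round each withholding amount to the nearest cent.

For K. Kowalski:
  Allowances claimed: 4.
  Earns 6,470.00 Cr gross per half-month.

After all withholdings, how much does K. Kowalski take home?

Earnings Tax: taxable = 6,470.00 Cr − 4×460.00 Cr = 4,630.00 Cr
  240.00 Cr + 12.5% × (4,630.00 Cr − 3,000.00 Cr) = 240.00 Cr + 12.5% × 1,630.00 Cr = 443.75 Cr
Solidarity Surcharge: 1.2% × 6,470.00 Cr = 77.64 Cr
Total withheld: 443.75 Cr + 77.64 Cr = 521.39 Cr
Net pay: 6,470.00 Cr − 521.39 Cr = 5,948.61 Cr

5,948.61 Cr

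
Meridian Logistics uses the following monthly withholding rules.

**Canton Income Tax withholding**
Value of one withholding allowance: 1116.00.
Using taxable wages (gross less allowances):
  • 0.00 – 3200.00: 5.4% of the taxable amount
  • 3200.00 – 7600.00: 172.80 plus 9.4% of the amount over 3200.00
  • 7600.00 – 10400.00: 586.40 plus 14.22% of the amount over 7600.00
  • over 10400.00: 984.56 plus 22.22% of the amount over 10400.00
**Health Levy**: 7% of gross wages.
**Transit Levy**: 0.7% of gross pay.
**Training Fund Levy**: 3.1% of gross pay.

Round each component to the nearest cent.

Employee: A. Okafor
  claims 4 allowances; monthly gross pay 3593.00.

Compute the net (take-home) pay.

Canton Income Tax: taxable = 3593.00 − 4×1116.00 = -871.00
  Taxable ≤ 0 → 0.00
Health Levy: 7% × 3593.00 = 251.51
Transit Levy: 0.7% × 3593.00 = 25.15
Training Fund Levy: 3.1% × 3593.00 = 111.38
Total withheld: 0.00 + 251.51 + 25.15 + 111.38 = 388.04
Net pay: 3593.00 − 388.04 = 3204.96

3204.96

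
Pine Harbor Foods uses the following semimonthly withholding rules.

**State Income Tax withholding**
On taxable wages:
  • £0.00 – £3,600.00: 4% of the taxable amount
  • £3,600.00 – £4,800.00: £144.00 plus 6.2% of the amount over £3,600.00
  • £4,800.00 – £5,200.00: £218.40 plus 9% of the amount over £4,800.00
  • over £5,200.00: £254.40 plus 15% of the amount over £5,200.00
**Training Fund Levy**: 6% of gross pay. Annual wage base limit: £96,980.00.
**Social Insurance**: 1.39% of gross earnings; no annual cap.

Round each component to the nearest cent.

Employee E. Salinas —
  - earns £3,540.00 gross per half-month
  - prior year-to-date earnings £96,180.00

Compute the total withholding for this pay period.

State Income Tax: taxable = £3,540.00
  4% × £3,540.00 = £141.60
Training Fund Levy: cap £96,980.00 − YTD £96,180.00 = £800.00 subject; 6% × £800.00 = £48.00
Social Insurance: 1.39% × £3,540.00 = £49.21
Total: £141.60 + £48.00 + £49.21 = £238.81

£238.81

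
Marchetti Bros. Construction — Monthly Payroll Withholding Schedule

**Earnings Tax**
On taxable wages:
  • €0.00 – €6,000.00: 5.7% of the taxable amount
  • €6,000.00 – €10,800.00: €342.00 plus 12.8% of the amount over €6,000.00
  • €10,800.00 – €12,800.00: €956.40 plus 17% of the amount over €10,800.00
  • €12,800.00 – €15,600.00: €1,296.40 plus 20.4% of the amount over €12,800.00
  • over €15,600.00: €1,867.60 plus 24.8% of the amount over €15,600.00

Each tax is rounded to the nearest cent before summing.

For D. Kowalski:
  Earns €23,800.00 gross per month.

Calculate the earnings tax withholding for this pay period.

€3,901.20

Earnings Tax: taxable = €23,800.00
  €1,867.60 + 24.8% × (€23,800.00 − €15,600.00) = €1,867.60 + 24.8% × €8,200.00 = €3,901.20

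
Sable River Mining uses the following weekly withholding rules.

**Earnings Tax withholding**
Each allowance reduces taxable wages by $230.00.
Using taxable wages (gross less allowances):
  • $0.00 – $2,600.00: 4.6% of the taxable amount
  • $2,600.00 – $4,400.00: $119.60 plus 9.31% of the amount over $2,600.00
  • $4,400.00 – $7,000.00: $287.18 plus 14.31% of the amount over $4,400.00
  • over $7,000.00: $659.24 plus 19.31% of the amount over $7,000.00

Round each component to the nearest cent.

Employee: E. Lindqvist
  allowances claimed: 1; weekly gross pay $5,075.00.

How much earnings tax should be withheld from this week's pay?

Earnings Tax: taxable = $5,075.00 − 1×$230.00 = $4,845.00
  $287.18 + 14.31% × ($4,845.00 − $4,400.00) = $287.18 + 14.31% × $445.00 = $350.86

$350.86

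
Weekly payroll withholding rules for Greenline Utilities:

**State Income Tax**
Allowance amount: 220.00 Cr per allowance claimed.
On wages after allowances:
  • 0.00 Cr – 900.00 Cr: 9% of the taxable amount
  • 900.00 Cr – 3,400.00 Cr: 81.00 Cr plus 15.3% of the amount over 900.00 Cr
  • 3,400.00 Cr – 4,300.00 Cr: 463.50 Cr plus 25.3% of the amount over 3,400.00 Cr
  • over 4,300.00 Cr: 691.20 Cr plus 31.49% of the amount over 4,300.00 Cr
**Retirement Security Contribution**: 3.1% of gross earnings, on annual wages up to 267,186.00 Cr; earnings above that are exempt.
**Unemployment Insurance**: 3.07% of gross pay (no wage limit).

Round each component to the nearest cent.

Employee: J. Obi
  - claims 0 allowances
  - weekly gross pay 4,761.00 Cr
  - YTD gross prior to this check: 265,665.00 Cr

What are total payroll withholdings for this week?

1,029.68 Cr

State Income Tax: taxable = 4,761.00 Cr
  691.20 Cr + 31.49% × (4,761.00 Cr − 4,300.00 Cr) = 691.20 Cr + 31.49% × 461.00 Cr = 836.37 Cr
Retirement Security Contribution: cap 267,186.00 Cr − YTD 265,665.00 Cr = 1,521.00 Cr subject; 3.1% × 1,521.00 Cr = 47.15 Cr
Unemployment Insurance: 3.07% × 4,761.00 Cr = 146.16 Cr
Total: 836.37 Cr + 47.15 Cr + 146.16 Cr = 1,029.68 Cr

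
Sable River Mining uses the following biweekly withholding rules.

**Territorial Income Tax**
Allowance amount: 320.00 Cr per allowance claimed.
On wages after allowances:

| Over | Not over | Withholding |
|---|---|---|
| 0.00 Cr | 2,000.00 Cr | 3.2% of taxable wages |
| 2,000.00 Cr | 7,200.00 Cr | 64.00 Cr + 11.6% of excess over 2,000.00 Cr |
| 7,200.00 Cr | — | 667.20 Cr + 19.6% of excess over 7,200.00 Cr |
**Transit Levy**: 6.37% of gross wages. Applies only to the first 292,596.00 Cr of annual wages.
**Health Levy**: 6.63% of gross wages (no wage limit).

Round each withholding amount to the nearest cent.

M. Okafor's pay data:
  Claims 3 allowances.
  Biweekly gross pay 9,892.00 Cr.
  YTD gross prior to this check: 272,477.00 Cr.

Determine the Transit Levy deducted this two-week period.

630.12 Cr

Transit Levy: 6.37% × 9,892.00 Cr = 630.12 Cr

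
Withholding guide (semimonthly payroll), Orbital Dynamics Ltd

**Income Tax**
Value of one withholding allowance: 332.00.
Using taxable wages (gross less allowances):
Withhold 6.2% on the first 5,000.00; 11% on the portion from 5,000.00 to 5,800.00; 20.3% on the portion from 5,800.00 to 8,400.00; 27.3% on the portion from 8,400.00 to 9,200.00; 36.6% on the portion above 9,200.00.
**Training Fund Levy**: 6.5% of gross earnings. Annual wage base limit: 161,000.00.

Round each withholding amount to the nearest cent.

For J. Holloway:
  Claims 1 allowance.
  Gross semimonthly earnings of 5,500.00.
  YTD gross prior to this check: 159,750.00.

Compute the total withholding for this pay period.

Income Tax: taxable = 5,500.00 − 1×332.00 = 5,168.00
  310.00 + 11% × (5,168.00 − 5,000.00) = 310.00 + 11% × 168.00 = 328.48
Training Fund Levy: cap 161,000.00 − YTD 159,750.00 = 1,250.00 subject; 6.5% × 1,250.00 = 81.25
Total: 328.48 + 81.25 = 409.73

409.73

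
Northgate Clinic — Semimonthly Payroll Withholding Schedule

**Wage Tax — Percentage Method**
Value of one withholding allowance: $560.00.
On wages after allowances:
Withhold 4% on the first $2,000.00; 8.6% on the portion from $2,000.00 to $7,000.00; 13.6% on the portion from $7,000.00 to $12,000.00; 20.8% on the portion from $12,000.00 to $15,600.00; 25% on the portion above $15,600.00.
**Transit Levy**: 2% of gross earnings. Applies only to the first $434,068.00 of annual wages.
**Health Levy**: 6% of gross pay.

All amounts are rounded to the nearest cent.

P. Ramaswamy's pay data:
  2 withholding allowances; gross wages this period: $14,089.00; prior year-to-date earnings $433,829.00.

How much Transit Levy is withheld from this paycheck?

Transit Levy: cap $434,068.00 − YTD $433,829.00 = $239.00 subject; 2% × $239.00 = $4.78

$4.78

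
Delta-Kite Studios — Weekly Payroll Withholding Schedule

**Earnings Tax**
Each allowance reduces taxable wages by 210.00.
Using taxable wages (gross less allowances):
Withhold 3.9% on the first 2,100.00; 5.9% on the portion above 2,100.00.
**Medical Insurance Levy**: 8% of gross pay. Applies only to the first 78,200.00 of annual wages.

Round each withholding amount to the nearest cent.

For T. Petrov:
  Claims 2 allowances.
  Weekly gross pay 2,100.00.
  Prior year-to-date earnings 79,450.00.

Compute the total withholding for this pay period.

Earnings Tax: taxable = 2,100.00 − 2×210.00 = 1,680.00
  3.9% × 1,680.00 = 65.52
Medical Insurance Levy: YTD 79,450.00 ≥ cap 78,200.00 → 0.00
Total: 65.52 + 0.00 = 65.52

65.52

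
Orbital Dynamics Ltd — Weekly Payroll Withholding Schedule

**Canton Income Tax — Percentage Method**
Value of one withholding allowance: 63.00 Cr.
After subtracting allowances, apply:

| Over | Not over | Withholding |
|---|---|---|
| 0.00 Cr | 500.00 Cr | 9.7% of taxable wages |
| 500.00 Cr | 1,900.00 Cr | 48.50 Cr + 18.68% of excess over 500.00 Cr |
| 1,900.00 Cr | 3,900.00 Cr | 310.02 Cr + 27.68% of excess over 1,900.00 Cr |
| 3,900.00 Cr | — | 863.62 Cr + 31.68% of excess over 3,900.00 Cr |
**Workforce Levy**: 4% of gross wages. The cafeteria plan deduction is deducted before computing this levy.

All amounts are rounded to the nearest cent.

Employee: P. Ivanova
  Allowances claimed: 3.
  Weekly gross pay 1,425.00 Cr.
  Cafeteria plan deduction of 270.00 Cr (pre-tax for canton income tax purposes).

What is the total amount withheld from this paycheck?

181.75 Cr

Canton Income Tax: taxable = 1,425.00 Cr − 270.00 Cr − 3×63.00 Cr = 966.00 Cr
  48.50 Cr + 18.68% × (966.00 Cr − 500.00 Cr) = 48.50 Cr + 18.68% × 466.00 Cr = 135.55 Cr
Workforce Levy: 4% × 1,155.00 Cr = 46.20 Cr
Total: 135.55 Cr + 46.20 Cr = 181.75 Cr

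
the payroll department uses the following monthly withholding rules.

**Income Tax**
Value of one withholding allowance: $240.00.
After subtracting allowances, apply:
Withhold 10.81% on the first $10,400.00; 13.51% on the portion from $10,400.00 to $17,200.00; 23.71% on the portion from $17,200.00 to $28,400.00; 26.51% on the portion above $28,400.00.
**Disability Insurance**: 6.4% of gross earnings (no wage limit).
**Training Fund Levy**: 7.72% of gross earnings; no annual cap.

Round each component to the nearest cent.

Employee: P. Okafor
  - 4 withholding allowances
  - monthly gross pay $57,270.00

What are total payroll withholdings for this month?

$20,183.90

Income Tax: taxable = $57,270.00 − 4×$240.00 = $56,310.00
  $4,698.44 + 26.51% × ($56,310.00 − $28,400.00) = $4,698.44 + 26.51% × $27,910.00 = $12,097.38
Disability Insurance: 6.4% × $57,270.00 = $3,665.28
Training Fund Levy: 7.72% × $57,270.00 = $4,421.24
Total: $12,097.38 + $3,665.28 + $4,421.24 = $20,183.90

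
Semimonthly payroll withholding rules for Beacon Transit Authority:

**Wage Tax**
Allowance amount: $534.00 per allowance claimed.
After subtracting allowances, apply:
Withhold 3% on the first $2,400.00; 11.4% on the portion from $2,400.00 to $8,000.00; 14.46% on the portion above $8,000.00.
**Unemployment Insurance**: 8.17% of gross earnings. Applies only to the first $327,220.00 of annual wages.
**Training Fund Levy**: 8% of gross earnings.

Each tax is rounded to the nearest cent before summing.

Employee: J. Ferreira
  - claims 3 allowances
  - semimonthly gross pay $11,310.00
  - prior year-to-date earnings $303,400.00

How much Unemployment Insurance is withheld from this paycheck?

$924.03

Unemployment Insurance: 8.17% × $11,310.00 = $924.03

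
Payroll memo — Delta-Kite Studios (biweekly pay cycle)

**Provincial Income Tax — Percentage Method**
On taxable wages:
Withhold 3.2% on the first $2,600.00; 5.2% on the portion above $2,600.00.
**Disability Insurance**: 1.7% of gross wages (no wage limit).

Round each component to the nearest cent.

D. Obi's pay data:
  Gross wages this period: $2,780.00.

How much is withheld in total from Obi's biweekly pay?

$139.82

Provincial Income Tax: taxable = $2,780.00
  $83.20 + 5.2% × ($2,780.00 − $2,600.00) = $83.20 + 5.2% × $180.00 = $92.56
Disability Insurance: 1.7% × $2,780.00 = $47.26
Total: $92.56 + $47.26 = $139.82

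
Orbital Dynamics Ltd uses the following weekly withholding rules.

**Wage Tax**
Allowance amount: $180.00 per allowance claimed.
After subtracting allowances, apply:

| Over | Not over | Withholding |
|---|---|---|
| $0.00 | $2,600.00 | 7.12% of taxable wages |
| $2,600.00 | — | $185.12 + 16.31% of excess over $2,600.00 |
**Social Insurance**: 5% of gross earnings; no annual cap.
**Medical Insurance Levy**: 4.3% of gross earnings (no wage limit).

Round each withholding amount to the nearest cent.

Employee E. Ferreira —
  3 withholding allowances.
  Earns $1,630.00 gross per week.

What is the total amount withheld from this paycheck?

$229.20

Wage Tax: taxable = $1,630.00 − 3×$180.00 = $1,090.00
  7.12% × $1,090.00 = $77.61
Social Insurance: 5% × $1,630.00 = $81.50
Medical Insurance Levy: 4.3% × $1,630.00 = $70.09
Total: $77.61 + $81.50 + $70.09 = $229.20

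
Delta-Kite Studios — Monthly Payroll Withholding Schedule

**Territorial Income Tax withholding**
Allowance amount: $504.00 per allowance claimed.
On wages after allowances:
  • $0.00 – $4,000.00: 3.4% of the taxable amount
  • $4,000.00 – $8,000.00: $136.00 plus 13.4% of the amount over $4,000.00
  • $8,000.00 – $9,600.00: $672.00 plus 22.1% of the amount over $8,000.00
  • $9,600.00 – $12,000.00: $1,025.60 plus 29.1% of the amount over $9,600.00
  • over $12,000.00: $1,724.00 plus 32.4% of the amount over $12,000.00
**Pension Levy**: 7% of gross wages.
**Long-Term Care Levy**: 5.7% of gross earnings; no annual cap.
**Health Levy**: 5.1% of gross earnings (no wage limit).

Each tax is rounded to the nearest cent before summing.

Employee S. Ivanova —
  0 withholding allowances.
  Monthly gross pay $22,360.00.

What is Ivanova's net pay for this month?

Territorial Income Tax: taxable = $22,360.00
  $1,724.00 + 32.4% × ($22,360.00 − $12,000.00) = $1,724.00 + 32.4% × $10,360.00 = $5,080.64
Pension Levy: 7% × $22,360.00 = $1,565.20
Long-Term Care Levy: 5.7% × $22,360.00 = $1,274.52
Health Levy: 5.1% × $22,360.00 = $1,140.36
Total withheld: $5,080.64 + $1,565.20 + $1,274.52 + $1,140.36 = $9,060.72
Net pay: $22,360.00 − $9,060.72 = $13,299.28

$13,299.28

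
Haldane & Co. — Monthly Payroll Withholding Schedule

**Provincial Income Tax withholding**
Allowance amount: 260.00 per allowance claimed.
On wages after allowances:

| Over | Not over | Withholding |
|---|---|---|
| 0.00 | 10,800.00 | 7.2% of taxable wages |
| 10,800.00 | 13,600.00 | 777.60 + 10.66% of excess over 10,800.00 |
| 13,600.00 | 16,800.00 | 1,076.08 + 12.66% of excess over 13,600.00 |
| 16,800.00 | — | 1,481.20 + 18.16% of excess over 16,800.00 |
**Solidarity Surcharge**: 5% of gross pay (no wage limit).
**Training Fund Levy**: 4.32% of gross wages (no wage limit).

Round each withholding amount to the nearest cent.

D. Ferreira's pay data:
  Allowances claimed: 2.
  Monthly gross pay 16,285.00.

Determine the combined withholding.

2,867.93

Provincial Income Tax: taxable = 16,285.00 − 2×260.00 = 15,765.00
  1,076.08 + 12.66% × (15,765.00 − 13,600.00) = 1,076.08 + 12.66% × 2,165.00 = 1,350.17
Solidarity Surcharge: 5% × 16,285.00 = 814.25
Training Fund Levy: 4.32% × 16,285.00 = 703.51
Total: 1,350.17 + 814.25 + 703.51 = 2,867.93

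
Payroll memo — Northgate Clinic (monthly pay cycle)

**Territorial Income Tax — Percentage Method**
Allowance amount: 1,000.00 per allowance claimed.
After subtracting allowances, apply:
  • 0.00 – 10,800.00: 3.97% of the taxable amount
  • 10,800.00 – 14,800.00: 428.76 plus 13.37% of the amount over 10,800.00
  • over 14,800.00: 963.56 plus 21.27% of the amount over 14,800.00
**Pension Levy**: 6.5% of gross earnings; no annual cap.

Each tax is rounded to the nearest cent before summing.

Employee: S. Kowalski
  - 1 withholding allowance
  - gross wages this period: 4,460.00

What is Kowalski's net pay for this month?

Territorial Income Tax: taxable = 4,460.00 − 1×1,000.00 = 3,460.00
  3.97% × 3,460.00 = 137.36
Pension Levy: 6.5% × 4,460.00 = 289.90
Total withheld: 137.36 + 289.90 = 427.26
Net pay: 4,460.00 − 427.26 = 4,032.74

4,032.74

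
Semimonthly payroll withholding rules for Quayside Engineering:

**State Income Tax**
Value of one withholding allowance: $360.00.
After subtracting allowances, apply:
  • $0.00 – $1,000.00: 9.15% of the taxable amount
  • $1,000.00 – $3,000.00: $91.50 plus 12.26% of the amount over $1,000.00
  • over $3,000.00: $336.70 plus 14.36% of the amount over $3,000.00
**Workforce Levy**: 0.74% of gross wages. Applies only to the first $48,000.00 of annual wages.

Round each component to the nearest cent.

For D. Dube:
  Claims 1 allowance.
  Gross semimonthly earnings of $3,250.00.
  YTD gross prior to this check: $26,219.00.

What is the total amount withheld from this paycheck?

$347.26

State Income Tax: taxable = $3,250.00 − 1×$360.00 = $2,890.00
  $91.50 + 12.26% × ($2,890.00 − $1,000.00) = $91.50 + 12.26% × $1,890.00 = $323.21
Workforce Levy: 0.74% × $3,250.00 = $24.05
Total: $323.21 + $24.05 = $347.26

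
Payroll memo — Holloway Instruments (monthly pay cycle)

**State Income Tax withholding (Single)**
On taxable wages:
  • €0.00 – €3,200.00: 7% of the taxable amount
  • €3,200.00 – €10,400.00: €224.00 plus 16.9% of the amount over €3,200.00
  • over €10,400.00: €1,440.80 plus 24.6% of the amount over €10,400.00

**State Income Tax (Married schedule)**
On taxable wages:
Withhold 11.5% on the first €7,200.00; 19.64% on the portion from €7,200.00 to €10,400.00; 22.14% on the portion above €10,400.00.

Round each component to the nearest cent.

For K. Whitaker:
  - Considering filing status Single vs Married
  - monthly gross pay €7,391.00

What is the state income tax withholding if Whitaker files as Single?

€932.28

State Income Tax (Single): taxable = €7,391.00
  €224.00 + 16.9% × (€7,391.00 − €3,200.00) = €224.00 + 16.9% × €4,191.00 = €932.28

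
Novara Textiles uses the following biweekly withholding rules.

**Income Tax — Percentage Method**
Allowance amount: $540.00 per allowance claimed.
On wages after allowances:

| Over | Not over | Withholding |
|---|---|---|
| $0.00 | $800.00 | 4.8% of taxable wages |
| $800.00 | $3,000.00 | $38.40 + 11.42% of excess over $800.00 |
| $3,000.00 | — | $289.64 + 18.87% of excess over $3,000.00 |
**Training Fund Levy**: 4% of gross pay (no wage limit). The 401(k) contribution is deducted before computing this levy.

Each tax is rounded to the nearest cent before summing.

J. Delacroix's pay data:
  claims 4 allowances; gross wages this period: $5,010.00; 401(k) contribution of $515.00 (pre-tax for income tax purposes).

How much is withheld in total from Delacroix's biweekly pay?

Income Tax: taxable = $5,010.00 − $515.00 − 4×$540.00 = $2,335.00
  $38.40 + 11.42% × ($2,335.00 − $800.00) = $38.40 + 11.42% × $1,535.00 = $213.70
Training Fund Levy: 4% × $4,495.00 = $179.80
Total: $213.70 + $179.80 = $393.50

$393.50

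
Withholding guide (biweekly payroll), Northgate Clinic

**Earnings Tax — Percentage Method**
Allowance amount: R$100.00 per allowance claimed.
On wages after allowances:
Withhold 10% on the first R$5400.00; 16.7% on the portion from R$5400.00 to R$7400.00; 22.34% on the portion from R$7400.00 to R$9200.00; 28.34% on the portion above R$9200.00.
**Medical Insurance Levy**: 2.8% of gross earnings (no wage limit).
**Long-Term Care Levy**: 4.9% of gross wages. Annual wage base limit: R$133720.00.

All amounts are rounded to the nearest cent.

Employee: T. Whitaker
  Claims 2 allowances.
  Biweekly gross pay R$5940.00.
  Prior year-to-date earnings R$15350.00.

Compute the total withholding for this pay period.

Earnings Tax: taxable = R$5940.00 − 2×R$100.00 = R$5740.00
  R$540.00 + 16.7% × (R$5740.00 − R$5400.00) = R$540.00 + 16.7% × R$340.00 = R$596.78
Medical Insurance Levy: 2.8% × R$5940.00 = R$166.32
Long-Term Care Levy: 4.9% × R$5940.00 = R$291.06
Total: R$596.78 + R$166.32 + R$291.06 = R$1054.16

R$1054.16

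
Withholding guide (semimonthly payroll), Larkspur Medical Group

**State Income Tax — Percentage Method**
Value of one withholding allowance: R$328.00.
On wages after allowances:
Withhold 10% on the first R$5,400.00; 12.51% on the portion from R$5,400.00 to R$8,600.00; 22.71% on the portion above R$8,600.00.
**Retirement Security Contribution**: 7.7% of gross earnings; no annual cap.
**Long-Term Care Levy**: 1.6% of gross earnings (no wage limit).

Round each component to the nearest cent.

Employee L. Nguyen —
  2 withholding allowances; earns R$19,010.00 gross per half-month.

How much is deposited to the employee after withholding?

R$14,086.62

State Income Tax: taxable = R$19,010.00 − 2×R$328.00 = R$18,354.00
  R$940.32 + 22.71% × (R$18,354.00 − R$8,600.00) = R$940.32 + 22.71% × R$9,754.00 = R$3,155.45
Retirement Security Contribution: 7.7% × R$19,010.00 = R$1,463.77
Long-Term Care Levy: 1.6% × R$19,010.00 = R$304.16
Total withheld: R$3,155.45 + R$1,463.77 + R$304.16 = R$4,923.38
Net pay: R$19,010.00 − R$4,923.38 = R$14,086.62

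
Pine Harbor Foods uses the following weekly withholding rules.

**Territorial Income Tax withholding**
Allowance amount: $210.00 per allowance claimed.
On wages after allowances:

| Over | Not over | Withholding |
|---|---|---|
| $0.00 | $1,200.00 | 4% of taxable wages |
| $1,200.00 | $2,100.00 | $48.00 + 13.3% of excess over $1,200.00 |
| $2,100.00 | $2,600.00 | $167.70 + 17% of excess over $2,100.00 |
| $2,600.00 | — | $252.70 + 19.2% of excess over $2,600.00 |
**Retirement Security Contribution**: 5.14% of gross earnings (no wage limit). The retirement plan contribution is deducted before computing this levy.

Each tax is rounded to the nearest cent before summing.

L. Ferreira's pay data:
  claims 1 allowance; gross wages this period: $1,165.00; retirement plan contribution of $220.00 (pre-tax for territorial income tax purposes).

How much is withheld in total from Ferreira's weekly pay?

Territorial Income Tax: taxable = $1,165.00 − $220.00 − 1×$210.00 = $735.00
  4% × $735.00 = $29.40
Retirement Security Contribution: 5.14% × $945.00 = $48.57
Total: $29.40 + $48.57 = $77.97

$77.97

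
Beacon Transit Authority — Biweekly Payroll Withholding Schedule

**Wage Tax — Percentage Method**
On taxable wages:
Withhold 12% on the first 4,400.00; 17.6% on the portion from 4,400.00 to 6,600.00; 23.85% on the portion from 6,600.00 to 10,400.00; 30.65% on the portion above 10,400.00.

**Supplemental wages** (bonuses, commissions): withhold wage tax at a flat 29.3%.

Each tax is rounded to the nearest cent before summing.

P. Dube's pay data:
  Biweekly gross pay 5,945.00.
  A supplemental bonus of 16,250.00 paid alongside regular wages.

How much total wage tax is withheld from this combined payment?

5,561.17

Wage Tax: taxable = 5,945.00
  528.00 + 17.6% × (5,945.00 − 4,400.00) = 528.00 + 17.6% × 1,545.00 = 799.92
Supplemental (29.3% flat on bonus): 29.3% × 16,250.00 = 4,761.25
Total wage tax: 799.92 + 4,761.25 = 5,561.17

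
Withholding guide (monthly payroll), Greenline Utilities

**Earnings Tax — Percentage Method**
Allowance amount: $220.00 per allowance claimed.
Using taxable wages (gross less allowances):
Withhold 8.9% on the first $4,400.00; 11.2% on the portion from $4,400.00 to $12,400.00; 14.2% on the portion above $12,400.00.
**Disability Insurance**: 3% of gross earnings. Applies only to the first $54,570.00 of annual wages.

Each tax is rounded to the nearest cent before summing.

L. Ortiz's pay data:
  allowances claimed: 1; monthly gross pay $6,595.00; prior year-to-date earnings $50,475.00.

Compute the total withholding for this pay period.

Earnings Tax: taxable = $6,595.00 − 1×$220.00 = $6,375.00
  $391.60 + 11.2% × ($6,375.00 − $4,400.00) = $391.60 + 11.2% × $1,975.00 = $612.80
Disability Insurance: cap $54,570.00 − YTD $50,475.00 = $4,095.00 subject; 3% × $4,095.00 = $122.85
Total: $612.80 + $122.85 = $735.65

$735.65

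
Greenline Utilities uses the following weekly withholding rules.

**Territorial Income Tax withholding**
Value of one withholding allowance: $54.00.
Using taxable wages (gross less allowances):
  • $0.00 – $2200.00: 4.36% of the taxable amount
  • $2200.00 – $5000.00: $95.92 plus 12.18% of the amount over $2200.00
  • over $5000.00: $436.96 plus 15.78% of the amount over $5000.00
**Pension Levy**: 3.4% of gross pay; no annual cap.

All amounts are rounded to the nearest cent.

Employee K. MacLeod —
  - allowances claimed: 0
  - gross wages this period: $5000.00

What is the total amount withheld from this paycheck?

Territorial Income Tax: taxable = $5000.00
  $95.92 + 12.18% × ($5000.00 − $2200.00) = $95.92 + 12.18% × $2800.00 = $436.96
Pension Levy: 3.4% × $5000.00 = $170.00
Total: $436.96 + $170.00 = $606.96

$606.96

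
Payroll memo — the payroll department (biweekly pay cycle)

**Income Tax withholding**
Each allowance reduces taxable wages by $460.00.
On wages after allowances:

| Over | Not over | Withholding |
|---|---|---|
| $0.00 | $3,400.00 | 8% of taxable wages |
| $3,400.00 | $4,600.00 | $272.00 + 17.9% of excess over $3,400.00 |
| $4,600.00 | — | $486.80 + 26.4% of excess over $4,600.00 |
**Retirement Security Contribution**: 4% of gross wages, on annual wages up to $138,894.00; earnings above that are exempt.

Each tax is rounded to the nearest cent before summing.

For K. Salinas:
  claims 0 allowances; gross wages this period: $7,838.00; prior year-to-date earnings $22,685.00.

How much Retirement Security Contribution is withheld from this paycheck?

$313.52

Retirement Security Contribution: 4% × $7,838.00 = $313.52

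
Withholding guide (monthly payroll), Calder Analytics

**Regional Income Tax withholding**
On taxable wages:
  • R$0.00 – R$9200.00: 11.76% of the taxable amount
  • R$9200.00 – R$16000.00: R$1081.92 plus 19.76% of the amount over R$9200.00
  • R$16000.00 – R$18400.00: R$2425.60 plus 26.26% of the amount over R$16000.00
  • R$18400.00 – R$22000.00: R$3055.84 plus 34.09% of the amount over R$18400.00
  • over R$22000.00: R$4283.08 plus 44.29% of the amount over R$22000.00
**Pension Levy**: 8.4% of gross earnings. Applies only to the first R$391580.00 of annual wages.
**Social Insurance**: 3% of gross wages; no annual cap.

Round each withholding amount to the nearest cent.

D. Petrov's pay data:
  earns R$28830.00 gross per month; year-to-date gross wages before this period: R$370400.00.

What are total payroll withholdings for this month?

R$9952.11

Regional Income Tax: taxable = R$28830.00
  R$4283.08 + 44.29% × (R$28830.00 − R$22000.00) = R$4283.08 + 44.29% × R$6830.00 = R$7308.09
Pension Levy: cap R$391580.00 − YTD R$370400.00 = R$21180.00 subject; 8.4% × R$21180.00 = R$1779.12
Social Insurance: 3% × R$28830.00 = R$864.90
Total: R$7308.09 + R$1779.12 + R$864.90 = R$9952.11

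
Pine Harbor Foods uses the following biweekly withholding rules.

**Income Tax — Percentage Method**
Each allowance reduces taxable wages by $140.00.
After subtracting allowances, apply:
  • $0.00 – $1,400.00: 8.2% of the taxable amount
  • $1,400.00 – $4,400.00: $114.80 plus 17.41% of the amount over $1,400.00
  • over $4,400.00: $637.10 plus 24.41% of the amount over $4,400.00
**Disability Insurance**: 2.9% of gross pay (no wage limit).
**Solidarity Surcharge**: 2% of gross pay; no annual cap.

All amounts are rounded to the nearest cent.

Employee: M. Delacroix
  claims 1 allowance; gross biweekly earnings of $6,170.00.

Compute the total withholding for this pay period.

$1,337.31

Income Tax: taxable = $6,170.00 − 1×$140.00 = $6,030.00
  $637.10 + 24.41% × ($6,030.00 − $4,400.00) = $637.10 + 24.41% × $1,630.00 = $1,034.98
Disability Insurance: 2.9% × $6,170.00 = $178.93
Solidarity Surcharge: 2% × $6,170.00 = $123.40
Total: $1,034.98 + $178.93 + $123.40 = $1,337.31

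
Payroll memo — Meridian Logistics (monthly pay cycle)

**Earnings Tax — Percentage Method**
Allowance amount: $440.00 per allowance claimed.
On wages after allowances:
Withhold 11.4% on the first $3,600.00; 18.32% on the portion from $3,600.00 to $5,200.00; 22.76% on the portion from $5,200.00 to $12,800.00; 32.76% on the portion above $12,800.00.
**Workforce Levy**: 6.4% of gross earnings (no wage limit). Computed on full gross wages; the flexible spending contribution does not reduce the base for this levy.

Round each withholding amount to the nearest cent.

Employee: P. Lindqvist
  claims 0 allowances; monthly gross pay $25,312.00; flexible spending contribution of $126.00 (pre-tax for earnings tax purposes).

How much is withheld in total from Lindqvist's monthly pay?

Earnings Tax: taxable = $25,312.00 − $126.00 = $25,186.00
  $2,433.28 + 32.76% × ($25,186.00 − $12,800.00) = $2,433.28 + 32.76% × $12,386.00 = $6,490.93
Workforce Levy: 6.4% × $25,312.00 = $1,619.97
Total: $6,490.93 + $1,619.97 = $8,110.90

$8,110.90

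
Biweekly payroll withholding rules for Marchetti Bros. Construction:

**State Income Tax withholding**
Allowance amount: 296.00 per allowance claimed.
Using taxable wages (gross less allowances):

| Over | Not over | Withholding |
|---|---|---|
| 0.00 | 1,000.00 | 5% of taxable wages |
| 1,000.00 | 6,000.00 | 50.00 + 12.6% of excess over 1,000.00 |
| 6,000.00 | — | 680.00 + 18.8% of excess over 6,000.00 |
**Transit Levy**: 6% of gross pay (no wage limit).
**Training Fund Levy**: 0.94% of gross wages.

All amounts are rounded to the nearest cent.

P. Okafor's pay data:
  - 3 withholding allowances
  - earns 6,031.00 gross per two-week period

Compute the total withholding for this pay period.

State Income Tax: taxable = 6,031.00 − 3×296.00 = 5,143.00
  50.00 + 12.6% × (5,143.00 − 1,000.00) = 50.00 + 12.6% × 4,143.00 = 572.02
Transit Levy: 6% × 6,031.00 = 361.86
Training Fund Levy: 0.94% × 6,031.00 = 56.69
Total: 572.02 + 361.86 + 56.69 = 990.57

990.57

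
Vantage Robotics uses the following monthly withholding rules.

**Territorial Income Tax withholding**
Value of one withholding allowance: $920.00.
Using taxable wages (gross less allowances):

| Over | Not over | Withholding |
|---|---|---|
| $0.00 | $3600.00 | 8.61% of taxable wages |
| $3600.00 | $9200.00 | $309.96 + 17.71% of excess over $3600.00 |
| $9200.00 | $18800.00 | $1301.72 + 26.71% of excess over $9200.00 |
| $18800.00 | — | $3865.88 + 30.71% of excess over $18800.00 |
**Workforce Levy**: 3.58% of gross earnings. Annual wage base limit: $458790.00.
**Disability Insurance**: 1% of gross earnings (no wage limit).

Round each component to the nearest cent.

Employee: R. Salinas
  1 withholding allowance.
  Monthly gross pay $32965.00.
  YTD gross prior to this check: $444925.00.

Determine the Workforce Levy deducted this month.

$496.37

Workforce Levy: cap $458790.00 − YTD $444925.00 = $13865.00 subject; 3.58% × $13865.00 = $496.37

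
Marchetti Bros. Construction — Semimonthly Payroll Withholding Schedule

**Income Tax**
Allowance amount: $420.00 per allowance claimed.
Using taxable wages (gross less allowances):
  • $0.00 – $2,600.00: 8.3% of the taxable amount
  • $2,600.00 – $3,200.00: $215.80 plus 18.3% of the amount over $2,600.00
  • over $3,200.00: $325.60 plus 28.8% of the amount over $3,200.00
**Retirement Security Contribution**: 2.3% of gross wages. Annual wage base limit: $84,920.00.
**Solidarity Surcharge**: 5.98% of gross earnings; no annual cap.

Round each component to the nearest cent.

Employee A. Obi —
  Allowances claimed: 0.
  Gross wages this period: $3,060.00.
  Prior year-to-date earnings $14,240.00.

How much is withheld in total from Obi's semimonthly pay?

Income Tax: taxable = $3,060.00
  $215.80 + 18.3% × ($3,060.00 − $2,600.00) = $215.80 + 18.3% × $460.00 = $299.98
Retirement Security Contribution: 2.3% × $3,060.00 = $70.38
Solidarity Surcharge: 5.98% × $3,060.00 = $182.99
Total: $299.98 + $70.38 + $182.99 = $553.35

$553.35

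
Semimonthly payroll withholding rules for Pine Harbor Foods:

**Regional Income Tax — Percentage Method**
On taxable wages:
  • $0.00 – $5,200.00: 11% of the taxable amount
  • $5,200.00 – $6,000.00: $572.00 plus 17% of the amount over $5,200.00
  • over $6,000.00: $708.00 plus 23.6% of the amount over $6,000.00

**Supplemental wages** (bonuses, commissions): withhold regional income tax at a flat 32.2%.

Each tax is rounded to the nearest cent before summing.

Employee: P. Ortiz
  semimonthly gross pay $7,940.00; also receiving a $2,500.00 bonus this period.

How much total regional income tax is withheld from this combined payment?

$1,970.84

Regional Income Tax: taxable = $7,940.00
  $708.00 + 23.6% × ($7,940.00 − $6,000.00) = $708.00 + 23.6% × $1,940.00 = $1,165.84
Supplemental (32.2% flat on bonus): 32.2% × $2,500.00 = $805.00
Total regional income tax: $1,165.84 + $805.00 = $1,970.84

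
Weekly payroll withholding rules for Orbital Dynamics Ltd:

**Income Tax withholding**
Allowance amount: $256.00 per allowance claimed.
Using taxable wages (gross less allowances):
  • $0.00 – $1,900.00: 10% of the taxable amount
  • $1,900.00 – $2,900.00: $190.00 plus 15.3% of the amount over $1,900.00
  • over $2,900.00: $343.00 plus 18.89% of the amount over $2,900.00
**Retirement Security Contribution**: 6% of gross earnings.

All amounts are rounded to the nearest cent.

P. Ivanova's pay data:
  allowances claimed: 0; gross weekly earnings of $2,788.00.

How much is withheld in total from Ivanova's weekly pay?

$493.14

Income Tax: taxable = $2,788.00
  $190.00 + 15.3% × ($2,788.00 − $1,900.00) = $190.00 + 15.3% × $888.00 = $325.86
Retirement Security Contribution: 6% × $2,788.00 = $167.28
Total: $325.86 + $167.28 = $493.14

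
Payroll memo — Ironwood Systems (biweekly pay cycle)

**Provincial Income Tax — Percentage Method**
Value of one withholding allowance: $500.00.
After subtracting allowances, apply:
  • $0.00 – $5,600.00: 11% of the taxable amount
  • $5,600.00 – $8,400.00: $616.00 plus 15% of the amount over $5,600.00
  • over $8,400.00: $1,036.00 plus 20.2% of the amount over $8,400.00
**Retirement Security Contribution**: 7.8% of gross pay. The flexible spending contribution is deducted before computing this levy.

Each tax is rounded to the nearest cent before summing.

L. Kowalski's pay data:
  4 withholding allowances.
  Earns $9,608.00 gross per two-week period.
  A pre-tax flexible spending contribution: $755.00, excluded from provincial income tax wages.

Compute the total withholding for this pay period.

$1,494.48

Provincial Income Tax: taxable = $9,608.00 − $755.00 − 4×$500.00 = $6,853.00
  $616.00 + 15% × ($6,853.00 − $5,600.00) = $616.00 + 15% × $1,253.00 = $803.95
Retirement Security Contribution: 7.8% × $8,853.00 = $690.53
Total: $803.95 + $690.53 = $1,494.48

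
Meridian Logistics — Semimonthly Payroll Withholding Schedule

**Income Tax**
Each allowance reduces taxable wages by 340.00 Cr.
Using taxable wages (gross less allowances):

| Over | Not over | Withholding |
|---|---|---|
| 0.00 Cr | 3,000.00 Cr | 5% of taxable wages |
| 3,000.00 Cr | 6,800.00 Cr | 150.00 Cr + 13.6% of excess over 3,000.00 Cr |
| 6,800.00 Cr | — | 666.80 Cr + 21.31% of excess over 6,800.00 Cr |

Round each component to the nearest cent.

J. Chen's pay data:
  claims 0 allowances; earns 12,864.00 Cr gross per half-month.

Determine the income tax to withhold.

1,959.04 Cr

Income Tax: taxable = 12,864.00 Cr
  666.80 Cr + 21.31% × (12,864.00 Cr − 6,800.00 Cr) = 666.80 Cr + 21.31% × 6,064.00 Cr = 1,959.04 Cr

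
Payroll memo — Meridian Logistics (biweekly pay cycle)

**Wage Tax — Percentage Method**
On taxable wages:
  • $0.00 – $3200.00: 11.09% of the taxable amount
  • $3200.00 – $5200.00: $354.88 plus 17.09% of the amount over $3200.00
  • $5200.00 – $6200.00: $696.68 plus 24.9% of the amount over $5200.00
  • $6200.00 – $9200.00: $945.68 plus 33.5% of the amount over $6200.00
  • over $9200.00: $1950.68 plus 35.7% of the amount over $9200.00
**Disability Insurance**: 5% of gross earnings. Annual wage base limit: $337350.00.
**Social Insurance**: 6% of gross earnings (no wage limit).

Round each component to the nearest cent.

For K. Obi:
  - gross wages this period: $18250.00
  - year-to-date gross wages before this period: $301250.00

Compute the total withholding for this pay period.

Wage Tax: taxable = $18250.00
  $1950.68 + 35.7% × ($18250.00 − $9200.00) = $1950.68 + 35.7% × $9050.00 = $5181.53
Disability Insurance: 5% × $18250.00 = $912.50
Social Insurance: 6% × $18250.00 = $1095.00
Total: $5181.53 + $912.50 + $1095.00 = $7189.03

$7189.03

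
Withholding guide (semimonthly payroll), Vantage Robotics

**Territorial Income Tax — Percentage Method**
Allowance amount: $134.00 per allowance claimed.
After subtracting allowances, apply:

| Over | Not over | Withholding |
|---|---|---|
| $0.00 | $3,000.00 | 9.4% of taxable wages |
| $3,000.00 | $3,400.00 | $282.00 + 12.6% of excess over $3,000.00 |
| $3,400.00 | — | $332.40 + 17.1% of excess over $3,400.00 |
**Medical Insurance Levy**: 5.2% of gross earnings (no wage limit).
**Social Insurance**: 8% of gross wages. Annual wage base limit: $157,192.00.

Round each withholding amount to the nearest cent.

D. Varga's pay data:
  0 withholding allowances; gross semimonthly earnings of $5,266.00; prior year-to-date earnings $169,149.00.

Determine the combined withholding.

$925.32

Territorial Income Tax: taxable = $5,266.00
  $332.40 + 17.1% × ($5,266.00 − $3,400.00) = $332.40 + 17.1% × $1,866.00 = $651.49
Medical Insurance Levy: 5.2% × $5,266.00 = $273.83
Social Insurance: YTD $169,149.00 ≥ cap $157,192.00 → $0.00
Total: $651.49 + $273.83 + $0.00 = $925.32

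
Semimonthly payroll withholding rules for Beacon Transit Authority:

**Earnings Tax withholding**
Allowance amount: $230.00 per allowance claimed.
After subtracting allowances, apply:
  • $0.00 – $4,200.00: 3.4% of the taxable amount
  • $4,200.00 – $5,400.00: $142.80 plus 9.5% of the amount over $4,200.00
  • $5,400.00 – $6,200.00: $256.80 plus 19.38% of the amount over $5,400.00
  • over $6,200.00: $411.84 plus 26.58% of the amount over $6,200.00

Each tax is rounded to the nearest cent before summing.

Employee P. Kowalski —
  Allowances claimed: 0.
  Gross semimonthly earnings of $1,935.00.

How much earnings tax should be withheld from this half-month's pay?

Earnings Tax: taxable = $1,935.00
  3.4% × $1,935.00 = $65.79

$65.79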